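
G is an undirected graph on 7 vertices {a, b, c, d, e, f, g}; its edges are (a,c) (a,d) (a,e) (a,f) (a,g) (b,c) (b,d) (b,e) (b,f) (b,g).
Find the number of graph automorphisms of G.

240

The vertices split by degree into {a, b} (degree 5) and {c, d, e, f, g} (degree 2); every edge runs between the two parts, so G is the complete bipartite graph K_{2,5}. Automorphisms preserve the bipartition setwise (since the parts differ in size) and act as S_5 × S_2 within it; |Aut| = 240.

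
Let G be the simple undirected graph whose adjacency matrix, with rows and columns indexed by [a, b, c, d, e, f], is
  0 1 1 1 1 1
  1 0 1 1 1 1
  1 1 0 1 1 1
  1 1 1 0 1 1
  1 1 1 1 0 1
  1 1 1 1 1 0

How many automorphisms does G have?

All 6 vertices are pairwise adjacent: G = K_6. Every bijection on the vertex set is an automorphism of K_6; hence Aut(K_6) ≅ S_6, order 720.

720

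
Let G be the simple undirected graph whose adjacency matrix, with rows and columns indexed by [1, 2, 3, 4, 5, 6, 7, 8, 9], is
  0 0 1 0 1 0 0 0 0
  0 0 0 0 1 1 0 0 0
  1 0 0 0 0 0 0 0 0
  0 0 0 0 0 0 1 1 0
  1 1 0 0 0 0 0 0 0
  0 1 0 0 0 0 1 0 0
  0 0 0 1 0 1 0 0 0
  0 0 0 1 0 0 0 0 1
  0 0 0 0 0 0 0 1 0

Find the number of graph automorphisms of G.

2

The degree sequence is [2, 2, 1, 2, 2, 2, 2, 2, 1]; the two degree-1 vertices 3 and 9 are the ends of a path, so G = P_9. The only nontrivial automorphism of a path is the end-to-end reflection, so Aut(G) ≅ Z_2.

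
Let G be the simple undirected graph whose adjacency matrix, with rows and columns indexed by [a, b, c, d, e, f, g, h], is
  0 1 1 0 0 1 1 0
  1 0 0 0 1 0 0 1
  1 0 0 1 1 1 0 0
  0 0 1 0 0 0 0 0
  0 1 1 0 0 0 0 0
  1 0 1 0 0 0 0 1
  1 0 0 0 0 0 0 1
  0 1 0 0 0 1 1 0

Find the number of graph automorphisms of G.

1

The degree sequence is [4, 3, 4, 1, 2, 3, 2, 3]. Checking the degree-preserving permutations of the vertex set shows that none except the identity preserves every edge, so Aut(G) is trivial.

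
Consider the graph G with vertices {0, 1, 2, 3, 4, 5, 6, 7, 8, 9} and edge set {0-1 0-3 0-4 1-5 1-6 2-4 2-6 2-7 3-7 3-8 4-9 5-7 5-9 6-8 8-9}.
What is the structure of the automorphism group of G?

G is 3-regular on 10 vertices with no triangles and no 4-cycles (girth 5): this is the Petersen graph. It is a classical fact that the Petersen graph has automorphism group S_5 (order 120), arising from its description as the Kneser graph K(5,2).

the symmetric group S_5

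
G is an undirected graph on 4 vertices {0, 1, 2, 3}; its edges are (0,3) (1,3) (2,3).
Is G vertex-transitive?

No

Vertex 3 is the only vertex of degree 3, so every automorphism fixes it; G is not vertex-transitive.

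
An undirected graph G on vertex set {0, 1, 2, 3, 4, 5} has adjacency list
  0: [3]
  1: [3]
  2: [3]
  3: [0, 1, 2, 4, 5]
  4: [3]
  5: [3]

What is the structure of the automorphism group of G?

S_5

Vertex 3 has degree 5 and every other vertex has degree 1, so G is the star K_{1,5} with centre 3. The 5 leaves are pairwise interchangeable while the centre is fixed, giving Aut(G) = S_5.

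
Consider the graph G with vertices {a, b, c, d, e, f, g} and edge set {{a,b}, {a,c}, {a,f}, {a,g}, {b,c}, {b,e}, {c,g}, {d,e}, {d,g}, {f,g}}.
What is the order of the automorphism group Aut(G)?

Degrees alone do not determine every vertex (e.g. a and g both have degree 4), but their neighbour-degree multisets differ: N(a) has degrees [2, 3, 3, 4] while N(g) has degrees [2, 2, 3, 4]. Repeating this refinement separates all vertices, so the only automorphism is the identity.

1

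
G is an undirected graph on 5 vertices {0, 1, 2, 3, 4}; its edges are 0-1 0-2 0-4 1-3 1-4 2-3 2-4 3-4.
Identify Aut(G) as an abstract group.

D_4

Vertex 4 is the unique vertex of degree 4; the remaining 4 vertices each have degree 3 and induce a cycle, so G is the wheel on 5 vertices with hub 4. Every automorphism fixes the hub and acts on the rim 4-cycle, so Aut(G) ≅ Aut(C_4) = D_4 of order 8.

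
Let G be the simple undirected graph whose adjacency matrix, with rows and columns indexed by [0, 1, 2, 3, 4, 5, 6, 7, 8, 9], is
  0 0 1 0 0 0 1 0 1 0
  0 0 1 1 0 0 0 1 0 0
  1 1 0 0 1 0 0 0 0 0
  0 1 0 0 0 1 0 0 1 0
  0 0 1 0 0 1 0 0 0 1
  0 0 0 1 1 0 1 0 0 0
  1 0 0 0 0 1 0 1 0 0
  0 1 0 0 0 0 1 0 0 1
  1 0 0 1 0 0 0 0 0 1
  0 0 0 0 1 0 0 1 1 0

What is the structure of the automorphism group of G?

G is 3-regular on 10 vertices with no triangles and no 4-cycles (girth 5): this is the Petersen graph. It is a classical fact that the Petersen graph has automorphism group S_5 (order 120), arising from its description as the Kneser graph K(5,2).

the symmetric group S_5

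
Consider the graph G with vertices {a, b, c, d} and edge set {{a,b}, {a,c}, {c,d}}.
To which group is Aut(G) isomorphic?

C_2

The degree sequence is [2, 1, 2, 1]; the two degree-1 vertices b and d are the ends of a path, so G = P_4. A path has exactly one nontrivial symmetry — reversal — giving Aut(G) of order 2.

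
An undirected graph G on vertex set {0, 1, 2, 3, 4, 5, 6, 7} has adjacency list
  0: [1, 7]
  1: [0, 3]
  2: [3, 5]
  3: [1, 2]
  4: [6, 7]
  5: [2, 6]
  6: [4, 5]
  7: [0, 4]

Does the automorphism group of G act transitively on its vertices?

Yes

Every vertex has degree 2 and the graph is connected, so G is the 8-cycle C_8. The automorphisms of the 8-cycle are exactly the symmetries of a regular 8-gon: the dihedral group D_8, |D_8| = 16. This group acts transitively on the 8 vertices.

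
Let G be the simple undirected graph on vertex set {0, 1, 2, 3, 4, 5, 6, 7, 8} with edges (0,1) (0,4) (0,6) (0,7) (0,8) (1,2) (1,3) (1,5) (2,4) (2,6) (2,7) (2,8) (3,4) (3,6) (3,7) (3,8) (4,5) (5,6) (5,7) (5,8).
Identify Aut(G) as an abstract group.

S_5 × S_4

The vertices split by degree into {0, 2, 3, 5} (degree 5) and {1, 4, 6, 7, 8} (degree 4); every edge runs between the two parts, so G is the complete bipartite graph K_{4,5}. Automorphisms preserve the bipartition setwise (since the parts differ in size) and act as S_5 × S_4 within it; |Aut| = 2880.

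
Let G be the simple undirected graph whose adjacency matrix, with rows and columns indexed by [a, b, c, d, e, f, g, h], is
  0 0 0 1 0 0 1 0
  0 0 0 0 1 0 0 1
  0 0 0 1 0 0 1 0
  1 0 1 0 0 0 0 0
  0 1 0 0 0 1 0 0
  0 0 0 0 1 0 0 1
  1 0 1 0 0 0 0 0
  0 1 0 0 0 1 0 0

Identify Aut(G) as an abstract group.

(D_4 × D_4) ⋊ Z_2

G has two connected components, {a, c, d, g} and {b, e, f, h}; each is 2-regular, so G = C_4 ⊔ C_4. Aut of a disjoint union of two copies of C_4 is the wreath product D_4 ≀ Z_2, of order 2·8² = 128.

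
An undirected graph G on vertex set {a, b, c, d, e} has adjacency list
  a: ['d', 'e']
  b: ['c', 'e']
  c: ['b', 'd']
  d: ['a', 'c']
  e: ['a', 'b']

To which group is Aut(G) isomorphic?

Every vertex has degree 2 and the graph is connected, so G is the 5-cycle C_5. C_5 has 5 rotations and 5 reflections, so Aut(C_5) ≅ D_5 of order 10.

D_5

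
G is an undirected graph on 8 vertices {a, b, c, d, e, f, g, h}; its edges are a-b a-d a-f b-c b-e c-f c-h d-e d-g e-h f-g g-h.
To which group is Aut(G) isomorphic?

Z_2^3 ⋊ S_3

G is 3-regular and bipartite on 2^3 = 8 vertices with girth 4; it is the hypercube graph Q_3. Aut(Q_3) consists of the signed permutations of the 3 coordinate axes: 3! permutations times 2^3 sign flips, so |Aut| = 2^3·3! = 48.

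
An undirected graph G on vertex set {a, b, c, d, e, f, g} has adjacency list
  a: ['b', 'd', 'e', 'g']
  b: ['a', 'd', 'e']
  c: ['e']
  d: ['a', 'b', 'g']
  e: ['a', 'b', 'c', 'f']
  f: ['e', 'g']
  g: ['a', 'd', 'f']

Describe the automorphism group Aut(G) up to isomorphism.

{e}

Degrees alone do not determine every vertex (e.g. a and e both have degree 4), but their neighbour-degree multisets differ: N(a) has degrees [3, 3, 3, 4] while N(e) has degrees [1, 2, 3, 4]. Repeating this refinement separates all vertices, so the only automorphism is the identity.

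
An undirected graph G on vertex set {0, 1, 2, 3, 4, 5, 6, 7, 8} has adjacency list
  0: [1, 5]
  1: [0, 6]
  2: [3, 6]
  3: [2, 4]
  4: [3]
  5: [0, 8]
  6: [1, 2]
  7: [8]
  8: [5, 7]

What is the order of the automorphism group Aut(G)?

The degree sequence is [2, 2, 2, 2, 1, 2, 2, 1, 2]; the two degree-1 vertices 4 and 7 are the ends of a path, so G = P_9. A path has exactly one nontrivial symmetry — reversal — giving Aut(G) of order 2.

2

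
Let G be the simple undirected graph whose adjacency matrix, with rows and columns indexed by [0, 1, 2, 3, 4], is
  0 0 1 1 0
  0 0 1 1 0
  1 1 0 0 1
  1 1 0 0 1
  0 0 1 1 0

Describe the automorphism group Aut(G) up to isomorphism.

The vertices split by degree into {2, 3} (degree 3) and {0, 1, 4} (degree 2); every edge runs between the two parts, so G is the complete bipartite graph K_{2,3}. Automorphisms preserve the bipartition setwise (since the parts differ in size) and act as S_2 × S_3 within it; |Aut| = 12.

S_2 × S_3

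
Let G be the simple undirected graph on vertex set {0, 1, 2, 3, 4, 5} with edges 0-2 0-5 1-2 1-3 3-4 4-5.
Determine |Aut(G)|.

12

G is 2-regular and connected on 6 vertices, i.e. the cycle C_6. The automorphisms of the 6-cycle are exactly the symmetries of a regular 6-gon: the dihedral group D_6, |D_6| = 12.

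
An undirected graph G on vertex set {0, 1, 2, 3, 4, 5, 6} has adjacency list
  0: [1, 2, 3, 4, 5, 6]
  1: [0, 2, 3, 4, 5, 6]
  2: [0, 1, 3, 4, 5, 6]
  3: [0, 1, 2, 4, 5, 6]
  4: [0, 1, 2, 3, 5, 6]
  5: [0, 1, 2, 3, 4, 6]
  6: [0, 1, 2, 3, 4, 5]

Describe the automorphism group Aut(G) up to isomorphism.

Every vertex has degree 6, so G is the complete graph K_7. Any permutation of the 7 vertices preserves K_7, so Aut(K_7) = S_7 of order 7! = 5040.

S_7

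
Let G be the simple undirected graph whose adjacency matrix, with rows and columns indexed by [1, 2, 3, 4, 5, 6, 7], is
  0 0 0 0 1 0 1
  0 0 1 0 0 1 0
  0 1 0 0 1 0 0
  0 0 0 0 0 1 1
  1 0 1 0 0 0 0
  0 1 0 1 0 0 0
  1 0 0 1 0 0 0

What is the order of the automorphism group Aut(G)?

14

Every vertex has degree 2 and the graph is connected, so G is the 7-cycle C_7. The automorphisms of the 7-cycle are exactly the symmetries of a regular 7-gon: the dihedral group D_7, |D_7| = 14.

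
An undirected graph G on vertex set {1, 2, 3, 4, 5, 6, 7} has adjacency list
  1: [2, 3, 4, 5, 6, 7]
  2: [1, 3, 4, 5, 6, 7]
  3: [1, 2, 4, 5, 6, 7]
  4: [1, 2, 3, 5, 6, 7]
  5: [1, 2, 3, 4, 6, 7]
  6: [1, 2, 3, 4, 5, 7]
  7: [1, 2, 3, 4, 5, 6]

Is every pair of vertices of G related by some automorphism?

Yes

Every vertex has degree 6, so G is the complete graph K_7. Every bijection on the vertex set is an automorphism of K_7; hence Aut(K_7) ≅ S_7, order 5040. Under this action every vertex can be carried to every other, so G is vertex-transitive.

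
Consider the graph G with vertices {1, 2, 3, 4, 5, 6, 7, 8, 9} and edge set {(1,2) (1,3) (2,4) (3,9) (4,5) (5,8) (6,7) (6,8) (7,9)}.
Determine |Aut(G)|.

18

Every vertex has degree 2 and the graph is connected, so G is the 9-cycle C_9. The automorphisms of the 9-cycle are exactly the symmetries of a regular 9-gon: the dihedral group D_9, |D_9| = 18.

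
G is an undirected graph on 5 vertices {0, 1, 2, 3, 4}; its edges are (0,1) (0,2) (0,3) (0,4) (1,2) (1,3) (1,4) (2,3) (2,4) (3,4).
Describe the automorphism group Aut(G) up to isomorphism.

the symmetric group on 5 letters

Every vertex has degree 4, so G is the complete graph K_5. Every bijection on the vertex set is an automorphism of K_5; hence Aut(K_5) ≅ S_5, order 120.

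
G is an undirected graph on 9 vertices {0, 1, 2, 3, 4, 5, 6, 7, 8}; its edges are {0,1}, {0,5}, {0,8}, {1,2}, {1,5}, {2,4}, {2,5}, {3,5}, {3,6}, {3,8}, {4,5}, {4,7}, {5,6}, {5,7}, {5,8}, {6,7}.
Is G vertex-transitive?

No

Vertex 5 is the only vertex of degree 8, so every automorphism fixes it; G is not vertex-transitive.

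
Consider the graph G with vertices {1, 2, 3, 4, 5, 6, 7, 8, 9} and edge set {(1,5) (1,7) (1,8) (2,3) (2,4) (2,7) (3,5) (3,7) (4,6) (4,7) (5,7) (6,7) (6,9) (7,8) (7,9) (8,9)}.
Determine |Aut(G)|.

Vertex 7 is the unique vertex of degree 8; the remaining 8 vertices each have degree 3 and induce a cycle, so G is the wheel on 9 vertices with hub 7. With the hub fixed, the remaining symmetry is that of the rim cycle C_8, giving the dihedral group D_8.

16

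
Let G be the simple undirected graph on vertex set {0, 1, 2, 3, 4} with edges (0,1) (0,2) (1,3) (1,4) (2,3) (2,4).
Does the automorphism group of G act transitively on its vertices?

Automorphisms preserve degree, but G has vertices of degree 2 and vertices of degree 3; no automorphism maps one to the other, so G is not vertex-transitive.

No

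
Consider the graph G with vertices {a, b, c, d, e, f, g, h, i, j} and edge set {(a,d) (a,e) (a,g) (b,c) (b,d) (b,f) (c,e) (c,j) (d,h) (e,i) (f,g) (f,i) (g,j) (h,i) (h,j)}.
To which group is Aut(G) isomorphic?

G is 3-regular on 10 vertices with no triangles and no 4-cycles (girth 5): this is the Petersen graph. Viewing the Petersen graph as the Kneser graph K(5,2) — vertices are 2-subsets of {1,…,5}, edges join disjoint pairs — its automorphisms are exactly the permutations of the 5-element set, so Aut ≅ S_5 of order 120.

S_5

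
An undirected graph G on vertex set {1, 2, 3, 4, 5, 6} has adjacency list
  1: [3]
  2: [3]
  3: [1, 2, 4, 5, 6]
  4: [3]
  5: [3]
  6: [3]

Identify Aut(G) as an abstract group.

S_5

Vertex 3 has degree 5 and every other vertex has degree 1, so G is the star K_{1,5} with centre 3. Any automorphism fixes the centre and permutes the 5 leaves freely, so Aut(G) ≅ S_5 of order 5! = 120.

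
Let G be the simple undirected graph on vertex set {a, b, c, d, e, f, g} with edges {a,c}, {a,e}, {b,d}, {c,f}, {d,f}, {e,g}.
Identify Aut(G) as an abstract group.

The degree sequence is [2, 1, 2, 2, 2, 2, 1]; the two degree-1 vertices b and g are the ends of a path, so G = P_7. The only nontrivial automorphism of a path is the end-to-end reflection, so Aut(G) ≅ Z_2.

Z_2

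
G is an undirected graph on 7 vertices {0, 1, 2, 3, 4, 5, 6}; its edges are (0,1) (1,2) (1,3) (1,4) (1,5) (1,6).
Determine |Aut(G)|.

720

Vertex 1 has degree 6 and every other vertex has degree 1, so G is the star K_{1,6} with centre 1. Any automorphism fixes the centre and permutes the 6 leaves freely, so Aut(G) ≅ S_6 of order 6! = 720.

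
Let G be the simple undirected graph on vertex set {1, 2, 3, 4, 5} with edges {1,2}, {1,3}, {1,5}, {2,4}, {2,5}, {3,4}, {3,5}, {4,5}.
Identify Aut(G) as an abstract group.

Vertex 5 is the unique vertex of degree 4; the remaining 4 vertices each have degree 3 and induce a cycle, so G is the wheel on 5 vertices with hub 5. With the hub fixed, the remaining symmetry is that of the rim cycle C_4, giving the dihedral group D_4.

the dihedral group of order 8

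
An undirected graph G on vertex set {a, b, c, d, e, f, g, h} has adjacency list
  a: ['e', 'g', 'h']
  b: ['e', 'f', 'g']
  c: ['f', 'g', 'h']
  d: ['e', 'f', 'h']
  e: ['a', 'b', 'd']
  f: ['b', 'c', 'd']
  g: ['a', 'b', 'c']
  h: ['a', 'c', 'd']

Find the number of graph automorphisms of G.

48

G is 3-regular and bipartite on 2^3 = 8 vertices with girth 4; it is the hypercube graph Q_3. The symmetry group of the 3-cube is the hyperoctahedral group B_3 = Z_2 ≀ S_3, of order 2^3·3! = 48.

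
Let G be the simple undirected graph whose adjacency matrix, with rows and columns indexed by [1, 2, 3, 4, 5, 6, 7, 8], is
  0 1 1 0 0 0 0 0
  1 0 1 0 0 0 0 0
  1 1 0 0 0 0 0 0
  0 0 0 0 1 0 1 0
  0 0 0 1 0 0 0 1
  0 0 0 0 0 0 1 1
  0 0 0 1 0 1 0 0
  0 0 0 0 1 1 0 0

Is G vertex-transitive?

G has two connected components, {4, 5, 6, 7, 8} and {1, 2, 3}; each is 2-regular, so G = C_5 ⊔ C_3. The orbit of 1 under Aut(G) is {1, 2, 3}, which does not contain 4, so G is not vertex-transitive.

No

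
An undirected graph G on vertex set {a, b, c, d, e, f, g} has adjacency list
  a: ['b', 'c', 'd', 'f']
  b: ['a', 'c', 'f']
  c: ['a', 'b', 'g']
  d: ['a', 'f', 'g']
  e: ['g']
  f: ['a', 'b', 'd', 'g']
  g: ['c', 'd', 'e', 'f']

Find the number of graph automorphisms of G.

The degree sequence is [4, 3, 3, 3, 1, 4, 4]. Checking the degree-preserving permutations of the vertex set shows that none except the identity preserves every edge, so Aut(G) is trivial.

1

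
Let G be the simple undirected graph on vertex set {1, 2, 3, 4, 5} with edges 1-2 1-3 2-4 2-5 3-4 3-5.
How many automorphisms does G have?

The vertices split by degree into {2, 3} (degree 3) and {1, 4, 5} (degree 2); every edge runs between the two parts, so G is the complete bipartite graph K_{2,3}. Automorphisms preserve the bipartition setwise (since the parts differ in size) and act as S_2 × S_3 within it; |Aut| = 12.

12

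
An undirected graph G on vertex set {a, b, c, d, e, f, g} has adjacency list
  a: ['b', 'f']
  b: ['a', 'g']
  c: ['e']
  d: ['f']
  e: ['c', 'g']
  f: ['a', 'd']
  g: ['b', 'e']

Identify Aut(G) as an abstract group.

the cyclic group of order 2

The degree sequence is [2, 2, 1, 1, 2, 2, 2]; the two degree-1 vertices c and d are the ends of a path, so G = P_7. The only nontrivial automorphism of a path is the end-to-end reflection, so Aut(G) ≅ Z_2.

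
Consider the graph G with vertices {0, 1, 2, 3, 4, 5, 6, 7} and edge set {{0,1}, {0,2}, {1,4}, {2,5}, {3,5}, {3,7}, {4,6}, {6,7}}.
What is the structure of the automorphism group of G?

D_8

Every vertex has degree 2 and the graph is connected, so G is the 8-cycle C_8. C_8 has 8 rotations and 8 reflections, so Aut(C_8) ≅ D_8 of order 16.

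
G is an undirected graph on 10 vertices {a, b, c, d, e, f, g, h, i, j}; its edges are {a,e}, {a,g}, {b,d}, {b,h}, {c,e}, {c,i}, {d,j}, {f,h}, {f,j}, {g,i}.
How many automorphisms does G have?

G has two connected components, {b, d, f, h, j} and {a, c, e, g, i}; each is 2-regular, so G = C_5 ⊔ C_5. Aut of a disjoint union of two copies of C_5 is the wreath product D_5 ≀ Z_2, of order 2·10² = 200.

200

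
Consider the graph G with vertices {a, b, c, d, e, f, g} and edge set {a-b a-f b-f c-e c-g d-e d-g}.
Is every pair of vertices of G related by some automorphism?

G has two connected components, {c, d, e, g} and {a, b, f}; each is 2-regular, so G = C_4 ⊔ C_3. The orbit of a under Aut(G) is {a, b, f}, which does not contain c, so G is not vertex-transitive.

No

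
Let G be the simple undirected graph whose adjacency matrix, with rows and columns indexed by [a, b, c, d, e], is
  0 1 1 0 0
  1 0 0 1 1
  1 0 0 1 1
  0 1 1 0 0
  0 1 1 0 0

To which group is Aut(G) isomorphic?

The vertices split by degree into {b, c} (degree 3) and {a, d, e} (degree 2); every edge runs between the two parts, so G is the complete bipartite graph K_{2,3}. The parts have unequal sizes, so no automorphism swaps them; each part is permuted independently, giving S_2 × S_3 of order 2!·3! = 12.

S_2 × S_3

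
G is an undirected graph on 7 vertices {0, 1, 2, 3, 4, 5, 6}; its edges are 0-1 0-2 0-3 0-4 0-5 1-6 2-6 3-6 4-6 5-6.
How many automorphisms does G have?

The vertices split by degree into {0, 6} (degree 5) and {1, 2, 3, 4, 5} (degree 2); every edge runs between the two parts, so G is the complete bipartite graph K_{2,5}. Automorphisms preserve the bipartition setwise (since the parts differ in size) and act as S_5 × S_2 within it; |Aut| = 240.

240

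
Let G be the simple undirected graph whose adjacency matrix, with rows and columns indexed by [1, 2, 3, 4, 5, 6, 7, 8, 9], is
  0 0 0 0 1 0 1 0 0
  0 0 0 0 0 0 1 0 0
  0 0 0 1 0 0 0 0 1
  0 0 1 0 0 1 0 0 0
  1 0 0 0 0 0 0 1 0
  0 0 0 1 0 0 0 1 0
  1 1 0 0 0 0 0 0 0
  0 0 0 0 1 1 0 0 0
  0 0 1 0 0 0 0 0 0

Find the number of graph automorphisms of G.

2

The degree sequence is [2, 1, 2, 2, 2, 2, 2, 2, 1]; the two degree-1 vertices 2 and 9 are the ends of a path, so G = P_9. The only nontrivial automorphism of a path is the end-to-end reflection, so Aut(G) ≅ Z_2.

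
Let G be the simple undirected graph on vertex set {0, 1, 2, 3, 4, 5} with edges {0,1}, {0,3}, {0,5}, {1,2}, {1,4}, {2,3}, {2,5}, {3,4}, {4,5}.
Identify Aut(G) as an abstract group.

G is 3-regular and bipartite with parts {0, 2, 4} and {1, 3, 5} (each part is independent and every cross-pair is an edge), so G = K_{3,3}. Each part can be permuted independently (S_3 × S_3) and the two equal-size parts can also be swapped, giving (S_3 × S_3) ⋊ Z_2 of order 2·(3!)² = 72.

(S_3 × S_3) ⋊ Z_2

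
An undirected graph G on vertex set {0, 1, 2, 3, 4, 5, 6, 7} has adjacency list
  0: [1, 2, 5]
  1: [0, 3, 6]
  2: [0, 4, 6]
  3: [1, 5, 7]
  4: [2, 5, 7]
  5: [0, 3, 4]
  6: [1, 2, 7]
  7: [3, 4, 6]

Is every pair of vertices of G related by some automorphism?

Yes

G is 3-regular and bipartite on 2^3 = 8 vertices with girth 4; it is the hypercube graph Q_3. The symmetry group of the 3-cube is the hyperoctahedral group B_3 = Z_2 ≀ S_3, of order 2^3·3! = 48. Under this action every vertex can be carried to every other, so G is vertex-transitive.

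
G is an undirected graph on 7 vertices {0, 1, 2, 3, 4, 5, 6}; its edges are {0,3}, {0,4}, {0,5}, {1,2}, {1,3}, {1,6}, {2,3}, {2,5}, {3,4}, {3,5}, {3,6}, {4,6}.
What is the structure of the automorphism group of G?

Vertex 3 is the unique vertex of degree 6; the remaining 6 vertices each have degree 3 and induce a cycle, so G is the wheel on 7 vertices with hub 3. Every automorphism fixes the hub and acts on the rim 6-cycle, so Aut(G) ≅ Aut(C_6) = D_6 of order 12.

D_6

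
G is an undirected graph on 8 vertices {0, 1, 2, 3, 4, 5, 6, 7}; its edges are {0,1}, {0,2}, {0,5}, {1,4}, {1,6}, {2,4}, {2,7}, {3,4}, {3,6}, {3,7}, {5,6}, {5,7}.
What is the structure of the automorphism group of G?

G is 3-regular and bipartite on 2^3 = 8 vertices with girth 4; it is the hypercube graph Q_3. Aut(Q_3) consists of the signed permutations of the 3 coordinate axes: 3! permutations times 2^3 sign flips, so |Aut| = 2^3·3! = 48.

Z_2^3 ⋊ S_3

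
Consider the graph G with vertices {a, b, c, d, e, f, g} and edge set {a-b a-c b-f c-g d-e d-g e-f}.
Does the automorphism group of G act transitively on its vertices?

Yes

G is 2-regular and connected on 7 vertices, i.e. the cycle C_7. C_7 has 7 rotations and 7 reflections, so Aut(C_7) ≅ D_7 of order 14. This group acts transitively on the 7 vertices.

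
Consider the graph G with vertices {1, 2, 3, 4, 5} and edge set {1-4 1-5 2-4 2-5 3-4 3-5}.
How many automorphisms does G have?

12

The vertices split by degree into {4, 5} (degree 3) and {1, 2, 3} (degree 2); every edge runs between the two parts, so G is the complete bipartite graph K_{2,3}. The parts have unequal sizes, so no automorphism swaps them; each part is permuted independently, giving S_2 × S_3 of order 2!·3! = 12.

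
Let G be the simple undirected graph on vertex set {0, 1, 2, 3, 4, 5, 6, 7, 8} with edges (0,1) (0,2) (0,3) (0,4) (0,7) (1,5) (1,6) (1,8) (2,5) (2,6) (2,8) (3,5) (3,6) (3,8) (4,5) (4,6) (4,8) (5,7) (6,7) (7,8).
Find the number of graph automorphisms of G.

2880

The vertices split by degree into {0, 5, 6, 8} (degree 5) and {1, 2, 3, 4, 7} (degree 4); every edge runs between the two parts, so G is the complete bipartite graph K_{4,5}. The parts have unequal sizes, so no automorphism swaps them; each part is permuted independently, giving S_5 × S_4 of order 5!·4! = 2880.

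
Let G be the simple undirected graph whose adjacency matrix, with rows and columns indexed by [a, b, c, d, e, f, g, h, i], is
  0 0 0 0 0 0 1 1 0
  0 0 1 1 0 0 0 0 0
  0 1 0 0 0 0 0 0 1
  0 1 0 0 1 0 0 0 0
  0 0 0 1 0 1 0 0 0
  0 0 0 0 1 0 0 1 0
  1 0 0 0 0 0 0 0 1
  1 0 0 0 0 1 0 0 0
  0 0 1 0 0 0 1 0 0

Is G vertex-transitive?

G is 2-regular and connected on 9 vertices, i.e. the cycle C_9. C_9 has 9 rotations and 9 reflections, so Aut(C_9) ≅ D_9 of order 18. Under this action every vertex can be carried to every other, so G is vertex-transitive.

Yes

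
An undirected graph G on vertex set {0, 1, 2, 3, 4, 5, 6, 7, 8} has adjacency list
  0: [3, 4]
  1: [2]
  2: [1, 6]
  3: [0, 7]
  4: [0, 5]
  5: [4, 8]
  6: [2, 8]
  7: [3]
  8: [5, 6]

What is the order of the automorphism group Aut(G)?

The degree sequence is [2, 1, 2, 2, 2, 2, 2, 1, 2]; the two degree-1 vertices 1 and 7 are the ends of a path, so G = P_9. The only nontrivial automorphism of a path is the end-to-end reflection, so Aut(G) ≅ Z_2.

2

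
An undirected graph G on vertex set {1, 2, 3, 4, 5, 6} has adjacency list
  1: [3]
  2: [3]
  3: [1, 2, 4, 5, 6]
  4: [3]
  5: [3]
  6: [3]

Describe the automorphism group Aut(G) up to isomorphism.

Vertex 3 has degree 5 and every other vertex has degree 1, so G is the star K_{1,5} with centre 3. The 5 leaves are pairwise interchangeable while the centre is fixed, giving Aut(G) = S_5.

S_5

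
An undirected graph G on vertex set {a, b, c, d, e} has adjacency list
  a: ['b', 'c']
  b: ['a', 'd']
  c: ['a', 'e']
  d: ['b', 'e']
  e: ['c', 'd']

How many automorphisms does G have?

Every vertex has degree 2 and the graph is connected, so G is the 5-cycle C_5. C_5 has 5 rotations and 5 reflections, so Aut(C_5) ≅ D_5 of order 10.

10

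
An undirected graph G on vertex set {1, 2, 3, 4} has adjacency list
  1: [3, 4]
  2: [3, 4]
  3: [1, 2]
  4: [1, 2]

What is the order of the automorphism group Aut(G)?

8

G is 2-regular and bipartite on 2^2 = 4 vertices with girth 4; it is the hypercube graph Q_2. Aut(Q_2) consists of the signed permutations of the 2 coordinate axes: 2! permutations times 2^2 sign flips, so |Aut| = 2^2·2! = 8.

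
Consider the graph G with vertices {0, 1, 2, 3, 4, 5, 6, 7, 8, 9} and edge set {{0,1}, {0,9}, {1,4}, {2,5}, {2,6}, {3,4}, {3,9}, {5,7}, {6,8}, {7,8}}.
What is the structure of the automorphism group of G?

G has two connected components, {0, 1, 3, 4, 9} and {2, 5, 6, 7, 8}; each is 2-regular, so G = C_5 ⊔ C_5. With two isomorphic components, Aut(G) = Aut(C_5) ≀ S_2 = (D_5 × D_5) ⋊ Z_2: permute each cycle by D_5, then optionally swap the two cycles. Order 2·(2·5)² = 200.

(D_5 × D_5) ⋊ Z_2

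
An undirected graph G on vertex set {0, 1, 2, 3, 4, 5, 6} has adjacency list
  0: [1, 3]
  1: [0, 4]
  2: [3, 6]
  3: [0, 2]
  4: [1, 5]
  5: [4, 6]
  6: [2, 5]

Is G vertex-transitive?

Yes

Every vertex has degree 2 and the graph is connected, so G is the 7-cycle C_7. The automorphisms of the 7-cycle are exactly the symmetries of a regular 7-gon: the dihedral group D_7, |D_7| = 14. This group acts transitively on the 7 vertices.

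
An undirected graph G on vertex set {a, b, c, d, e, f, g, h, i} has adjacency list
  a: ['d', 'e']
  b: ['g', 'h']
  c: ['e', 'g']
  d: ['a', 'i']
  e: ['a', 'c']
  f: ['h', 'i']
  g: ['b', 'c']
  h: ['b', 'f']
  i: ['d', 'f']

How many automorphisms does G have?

18

G is 2-regular and connected on 9 vertices, i.e. the cycle C_9. C_9 has 9 rotations and 9 reflections, so Aut(C_9) ≅ D_9 of order 18.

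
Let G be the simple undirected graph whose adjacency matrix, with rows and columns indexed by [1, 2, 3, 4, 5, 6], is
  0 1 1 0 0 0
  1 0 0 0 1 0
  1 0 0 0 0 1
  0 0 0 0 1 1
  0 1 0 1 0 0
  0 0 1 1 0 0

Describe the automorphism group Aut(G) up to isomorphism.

the dihedral group of order 12

G is 2-regular and connected on 6 vertices, i.e. the cycle C_6. The automorphisms of the 6-cycle are exactly the symmetries of a regular 6-gon: the dihedral group D_6, |D_6| = 12.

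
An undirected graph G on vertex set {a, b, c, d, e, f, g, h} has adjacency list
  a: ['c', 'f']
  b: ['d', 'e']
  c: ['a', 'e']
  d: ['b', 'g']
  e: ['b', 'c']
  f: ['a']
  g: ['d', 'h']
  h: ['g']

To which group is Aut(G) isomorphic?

C_2

The degree sequence is [2, 2, 2, 2, 2, 1, 2, 1]; the two degree-1 vertices f and h are the ends of a path, so G = P_8. The only nontrivial automorphism of a path is the end-to-end reflection, so Aut(G) ≅ Z_2.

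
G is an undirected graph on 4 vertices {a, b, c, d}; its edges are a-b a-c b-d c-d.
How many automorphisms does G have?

8

G is 2-regular and connected on 4 vertices, i.e. the cycle C_4. C_4 has 4 rotations and 4 reflections, so Aut(C_4) ≅ D_4 of order 8.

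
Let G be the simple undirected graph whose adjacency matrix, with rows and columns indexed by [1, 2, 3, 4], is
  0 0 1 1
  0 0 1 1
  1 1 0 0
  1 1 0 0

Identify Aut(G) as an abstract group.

the dihedral group of order 8

G is 2-regular and bipartite on 2^2 = 4 vertices with girth 4; it is the hypercube graph Q_2. Aut(Q_2) consists of the signed permutations of the 2 coordinate axes: 2! permutations times 2^2 sign flips, so |Aut| = 2^2·2! = 8.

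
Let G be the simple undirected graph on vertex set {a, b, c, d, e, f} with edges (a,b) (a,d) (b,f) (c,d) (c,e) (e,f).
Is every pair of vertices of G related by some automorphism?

G is 2-regular and connected on 6 vertices, i.e. the cycle C_6. C_6 has 6 rotations and 6 reflections, so Aut(C_6) ≅ D_6 of order 12. This group acts transitively on the 6 vertices.

Yes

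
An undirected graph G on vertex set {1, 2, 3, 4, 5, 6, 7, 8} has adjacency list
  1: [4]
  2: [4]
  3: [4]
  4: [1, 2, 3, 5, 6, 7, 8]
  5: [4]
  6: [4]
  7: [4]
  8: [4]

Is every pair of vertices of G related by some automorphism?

No

Vertex 4 is the only vertex of degree 7, so every automorphism fixes it; G is not vertex-transitive.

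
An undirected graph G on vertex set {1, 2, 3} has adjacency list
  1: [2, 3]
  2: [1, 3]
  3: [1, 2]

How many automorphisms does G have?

6

All 3 vertices are pairwise adjacent: G = K_3. Any permutation of the 3 vertices preserves K_3, so Aut(K_3) = S_3 of order 3! = 6.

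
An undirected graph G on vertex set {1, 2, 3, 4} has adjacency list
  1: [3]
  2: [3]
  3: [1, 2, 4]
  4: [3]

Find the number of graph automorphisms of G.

Vertex 3 has degree 3 and every other vertex has degree 1, so G is the star K_{1,3} with centre 3. Any automorphism fixes the centre and permutes the 3 leaves freely, so Aut(G) ≅ S_3 of order 3! = 6.

6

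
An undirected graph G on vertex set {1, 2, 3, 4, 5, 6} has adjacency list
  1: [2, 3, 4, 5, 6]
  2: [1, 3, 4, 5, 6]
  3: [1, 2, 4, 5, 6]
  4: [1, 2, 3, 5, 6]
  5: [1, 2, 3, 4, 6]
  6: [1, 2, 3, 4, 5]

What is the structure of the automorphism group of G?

the symmetric group on 6 letters

Every vertex has degree 5, so G is the complete graph K_6. Any permutation of the 6 vertices preserves K_6, so Aut(K_6) = S_6 of order 6! = 720.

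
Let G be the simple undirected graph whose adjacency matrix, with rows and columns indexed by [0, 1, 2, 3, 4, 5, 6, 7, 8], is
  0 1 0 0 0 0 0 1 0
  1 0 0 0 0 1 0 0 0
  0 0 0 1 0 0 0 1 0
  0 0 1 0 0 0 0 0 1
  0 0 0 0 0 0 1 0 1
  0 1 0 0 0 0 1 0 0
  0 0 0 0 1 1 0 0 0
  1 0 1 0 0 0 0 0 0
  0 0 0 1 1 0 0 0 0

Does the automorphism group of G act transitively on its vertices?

Yes

Every vertex has degree 2 and the graph is connected, so G is the 9-cycle C_9. The automorphisms of the 9-cycle are exactly the symmetries of a regular 9-gon: the dihedral group D_9, |D_9| = 18. This group acts transitively on the 9 vertices.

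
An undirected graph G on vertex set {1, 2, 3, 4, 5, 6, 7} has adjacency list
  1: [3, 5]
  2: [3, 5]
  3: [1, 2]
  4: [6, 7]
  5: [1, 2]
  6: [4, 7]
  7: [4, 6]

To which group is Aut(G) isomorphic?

D_4 × D_3

G has two connected components, {1, 2, 3, 5} and {4, 6, 7}; each is 2-regular, so G = C_4 ⊔ C_3. No automorphism exchanges components of different sizes, hence Aut(G) is the direct product D_4 × D_3, order 48.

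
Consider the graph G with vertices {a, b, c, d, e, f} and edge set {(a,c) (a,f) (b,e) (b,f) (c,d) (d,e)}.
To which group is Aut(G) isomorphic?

the dihedral group of order 12

Every vertex has degree 2 and the graph is connected, so G is the 6-cycle C_6. The automorphisms of the 6-cycle are exactly the symmetries of a regular 6-gon: the dihedral group D_6, |D_6| = 12.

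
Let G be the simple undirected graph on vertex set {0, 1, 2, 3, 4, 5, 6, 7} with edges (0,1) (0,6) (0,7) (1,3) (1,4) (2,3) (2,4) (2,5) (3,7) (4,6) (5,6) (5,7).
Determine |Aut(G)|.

G is 3-regular and bipartite on 2^3 = 8 vertices with girth 4; it is the hypercube graph Q_3. Aut(Q_3) consists of the signed permutations of the 3 coordinate axes: 3! permutations times 2^3 sign flips, so |Aut| = 2^3·3! = 48.

48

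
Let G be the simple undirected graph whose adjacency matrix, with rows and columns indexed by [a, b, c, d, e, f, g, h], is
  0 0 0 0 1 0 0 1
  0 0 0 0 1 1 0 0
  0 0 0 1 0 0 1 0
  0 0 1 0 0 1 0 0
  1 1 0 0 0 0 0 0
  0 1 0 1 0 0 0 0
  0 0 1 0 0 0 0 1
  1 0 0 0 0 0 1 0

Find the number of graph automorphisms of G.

Every vertex has degree 2 and the graph is connected, so G is the 8-cycle C_8. C_8 has 8 rotations and 8 reflections, so Aut(C_8) ≅ D_8 of order 16.

16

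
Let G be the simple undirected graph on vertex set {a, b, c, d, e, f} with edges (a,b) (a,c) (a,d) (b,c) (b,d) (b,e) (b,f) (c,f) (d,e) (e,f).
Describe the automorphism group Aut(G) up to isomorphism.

Vertex b is the unique vertex of degree 5; the remaining 5 vertices each have degree 3 and induce a cycle, so G is the wheel on 6 vertices with hub b. With the hub fixed, the remaining symmetry is that of the rim cycle C_5, giving the dihedral group D_5.

D_5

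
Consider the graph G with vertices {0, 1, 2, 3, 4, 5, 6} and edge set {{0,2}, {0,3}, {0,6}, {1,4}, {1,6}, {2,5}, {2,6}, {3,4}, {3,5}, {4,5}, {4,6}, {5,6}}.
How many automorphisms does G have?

Degrees alone do not determine every vertex (e.g. 0 and 2 both have degree 3), but their neighbour-degree multisets differ: N(0) has degrees [3, 3, 5] while N(2) has degrees [3, 4, 5]. Repeating this refinement separates all vertices, so the only automorphism is the identity.

1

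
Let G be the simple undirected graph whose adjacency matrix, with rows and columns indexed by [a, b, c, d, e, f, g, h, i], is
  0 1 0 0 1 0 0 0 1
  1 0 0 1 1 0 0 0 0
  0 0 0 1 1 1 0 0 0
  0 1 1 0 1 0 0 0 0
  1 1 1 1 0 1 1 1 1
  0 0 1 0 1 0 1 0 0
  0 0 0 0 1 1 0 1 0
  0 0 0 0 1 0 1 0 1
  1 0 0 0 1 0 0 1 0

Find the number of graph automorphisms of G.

Vertex e is the unique vertex of degree 8; the remaining 8 vertices each have degree 3 and induce a cycle, so G is the wheel on 9 vertices with hub e. With the hub fixed, the remaining symmetry is that of the rim cycle C_8, giving the dihedral group D_8.

16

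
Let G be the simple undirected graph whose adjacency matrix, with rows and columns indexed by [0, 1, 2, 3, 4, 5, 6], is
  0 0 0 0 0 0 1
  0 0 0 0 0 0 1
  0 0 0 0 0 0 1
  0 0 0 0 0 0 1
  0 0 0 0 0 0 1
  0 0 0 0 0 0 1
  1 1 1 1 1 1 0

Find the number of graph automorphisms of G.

720

Vertex 6 has degree 6 and every other vertex has degree 1, so G is the star K_{1,6} with centre 6. The 6 leaves are pairwise interchangeable while the centre is fixed, giving Aut(G) = S_6.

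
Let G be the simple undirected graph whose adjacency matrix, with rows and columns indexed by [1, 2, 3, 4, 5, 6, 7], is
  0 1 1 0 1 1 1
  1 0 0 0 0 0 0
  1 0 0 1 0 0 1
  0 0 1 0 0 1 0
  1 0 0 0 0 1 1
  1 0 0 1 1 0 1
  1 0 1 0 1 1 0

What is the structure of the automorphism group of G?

the trivial group

Degrees alone do not determine every vertex (e.g. 3 and 5 both have degree 3), but their neighbour-degree multisets differ: N(3) has degrees [2, 4, 5] while N(5) has degrees [4, 4, 5]. Repeating this refinement separates all vertices, so the only automorphism is the identity.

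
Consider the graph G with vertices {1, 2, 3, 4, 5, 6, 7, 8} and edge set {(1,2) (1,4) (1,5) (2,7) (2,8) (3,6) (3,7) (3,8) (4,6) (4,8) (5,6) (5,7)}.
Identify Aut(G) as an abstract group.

the hyperoctahedral group B_3

G is 3-regular and bipartite on 2^3 = 8 vertices with girth 4; it is the hypercube graph Q_3. The symmetry group of the 3-cube is the hyperoctahedral group B_3 = Z_2 ≀ S_3, of order 2^3·3! = 48.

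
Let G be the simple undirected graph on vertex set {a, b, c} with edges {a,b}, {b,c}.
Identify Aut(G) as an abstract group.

Z_2

The degree sequence is [1, 2, 1]; the two degree-1 vertices a and c are the ends of a path, so G = P_3. The only nontrivial automorphism of a path is the end-to-end reflection, so Aut(G) ≅ Z_2.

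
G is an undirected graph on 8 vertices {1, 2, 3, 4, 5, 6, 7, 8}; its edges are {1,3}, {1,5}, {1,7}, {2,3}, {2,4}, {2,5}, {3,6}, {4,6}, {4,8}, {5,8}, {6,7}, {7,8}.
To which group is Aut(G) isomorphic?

the hyperoctahedral group B_3

G is 3-regular and bipartite on 2^3 = 8 vertices with girth 4; it is the hypercube graph Q_3. Aut(Q_3) consists of the signed permutations of the 3 coordinate axes: 3! permutations times 2^3 sign flips, so |Aut| = 2^3·3! = 48.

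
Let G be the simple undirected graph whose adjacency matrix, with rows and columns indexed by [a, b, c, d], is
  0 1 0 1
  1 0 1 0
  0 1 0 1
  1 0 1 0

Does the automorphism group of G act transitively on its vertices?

G is 2-regular and connected on 4 vertices, i.e. the cycle C_4. C_4 has 4 rotations and 4 reflections, so Aut(C_4) ≅ D_4 of order 8. This group acts transitively on the 4 vertices.

Yes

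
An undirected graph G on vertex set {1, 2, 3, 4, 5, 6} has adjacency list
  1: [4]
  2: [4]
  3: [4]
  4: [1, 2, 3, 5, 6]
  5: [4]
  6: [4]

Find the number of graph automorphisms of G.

Vertex 4 has degree 5 and every other vertex has degree 1, so G is the star K_{1,5} with centre 4. The 5 leaves are pairwise interchangeable while the centre is fixed, giving Aut(G) = S_5.

120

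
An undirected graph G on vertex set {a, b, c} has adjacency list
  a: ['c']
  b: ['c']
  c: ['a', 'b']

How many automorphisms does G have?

2

The degree sequence is [1, 1, 2]; the two degree-1 vertices a and b are the ends of a path, so G = P_3. The only nontrivial automorphism of a path is the end-to-end reflection, so Aut(G) ≅ Z_2.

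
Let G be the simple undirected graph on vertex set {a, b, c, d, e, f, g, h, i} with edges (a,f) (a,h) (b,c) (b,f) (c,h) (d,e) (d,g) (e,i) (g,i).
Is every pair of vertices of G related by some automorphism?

G has two connected components, {a, b, c, f, h} and {d, e, g, i}; each is 2-regular, so G = C_5 ⊔ C_4. The orbit of a under Aut(G) is {a, b, c, f, h}, which does not contain d, so G is not vertex-transitive.

No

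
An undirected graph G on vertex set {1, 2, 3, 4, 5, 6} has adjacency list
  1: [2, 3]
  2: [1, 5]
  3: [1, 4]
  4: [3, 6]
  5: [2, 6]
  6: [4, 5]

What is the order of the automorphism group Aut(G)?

Every vertex has degree 2 and the graph is connected, so G is the 6-cycle C_6. C_6 has 6 rotations and 6 reflections, so Aut(C_6) ≅ D_6 of order 12.

12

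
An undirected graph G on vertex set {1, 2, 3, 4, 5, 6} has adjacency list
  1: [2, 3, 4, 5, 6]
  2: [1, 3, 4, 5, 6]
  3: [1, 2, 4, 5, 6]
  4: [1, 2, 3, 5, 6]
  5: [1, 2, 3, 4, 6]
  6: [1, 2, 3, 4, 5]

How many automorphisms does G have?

720

All 6 vertices are pairwise adjacent: G = K_6. Every bijection on the vertex set is an automorphism of K_6; hence Aut(K_6) ≅ S_6, order 720.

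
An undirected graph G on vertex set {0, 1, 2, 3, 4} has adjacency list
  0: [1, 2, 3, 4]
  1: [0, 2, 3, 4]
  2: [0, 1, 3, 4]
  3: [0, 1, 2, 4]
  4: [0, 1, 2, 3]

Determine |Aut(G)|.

Every vertex has degree 4, so G is the complete graph K_5. Every bijection on the vertex set is an automorphism of K_5; hence Aut(K_5) ≅ S_5, order 120.

120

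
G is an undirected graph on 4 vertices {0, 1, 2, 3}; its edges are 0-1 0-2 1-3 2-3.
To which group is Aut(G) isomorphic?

Z_2^2 ⋊ S_2

G is 2-regular and bipartite on 2^2 = 4 vertices with girth 4; it is the hypercube graph Q_2. The symmetry group of the 2-cube is the hyperoctahedral group B_2 = Z_2 ≀ S_2, of order 2^2·2! = 8.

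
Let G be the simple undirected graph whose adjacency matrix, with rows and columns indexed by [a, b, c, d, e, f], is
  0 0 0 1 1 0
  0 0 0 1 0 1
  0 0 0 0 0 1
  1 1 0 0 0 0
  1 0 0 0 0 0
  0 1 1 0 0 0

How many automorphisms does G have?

The degree sequence is [2, 2, 1, 2, 1, 2]; the two degree-1 vertices c and e are the ends of a path, so G = P_6. The only nontrivial automorphism of a path is the end-to-end reflection, so Aut(G) ≅ Z_2.

2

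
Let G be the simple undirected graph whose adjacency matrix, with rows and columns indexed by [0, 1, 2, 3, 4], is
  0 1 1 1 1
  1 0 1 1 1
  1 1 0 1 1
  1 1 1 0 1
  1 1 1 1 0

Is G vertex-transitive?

All 5 vertices are pairwise adjacent: G = K_5. Any permutation of the 5 vertices preserves K_5, so Aut(K_5) = S_5 of order 5! = 120. This group acts transitively on the 5 vertices.

Yes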